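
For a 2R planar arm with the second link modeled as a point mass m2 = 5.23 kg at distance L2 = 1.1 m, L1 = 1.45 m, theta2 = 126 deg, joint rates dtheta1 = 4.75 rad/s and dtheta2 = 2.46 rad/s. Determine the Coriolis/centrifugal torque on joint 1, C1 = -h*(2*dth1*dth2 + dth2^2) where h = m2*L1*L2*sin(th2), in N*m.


h = m2*L1*L2*sin(th2) = 5.23*1.45*1.1*sin(126 deg) = 6.748698
C1 = -h*(2*4.75*2.46 + 2.46^2) = -6.748698*29.4216 = -198.5575

-198.5575 N*m


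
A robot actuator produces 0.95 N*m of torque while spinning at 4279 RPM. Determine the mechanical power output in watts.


omega = 4279 * 2*pi/60 = 448.095832 rad/s
P = tau * omega = 0.95 * 448.095832 = 425.6910

425.6910 W


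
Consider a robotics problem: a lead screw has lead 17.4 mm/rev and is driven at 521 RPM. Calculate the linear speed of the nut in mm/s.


v = lead * (RPM/60) = 17.4*521/60 = 151.0900

151.0900 mm/s


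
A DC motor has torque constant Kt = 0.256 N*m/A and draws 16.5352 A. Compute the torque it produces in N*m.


tau = Kt * I = 0.256*16.5352 = 4.2330

4.2330 N*m


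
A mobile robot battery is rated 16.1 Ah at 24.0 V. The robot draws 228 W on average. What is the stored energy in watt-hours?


E = capacity * V = 16.1*24.0 = 386.4000

386.4000 Wh


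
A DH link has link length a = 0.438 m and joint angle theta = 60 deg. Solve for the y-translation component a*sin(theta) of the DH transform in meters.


a*sin(theta) = 0.438*sin(60 deg) = 0.3793

0.3793 m


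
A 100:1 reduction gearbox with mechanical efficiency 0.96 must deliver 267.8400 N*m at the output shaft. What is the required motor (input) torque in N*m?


tau_in = tau_out / (N * eta) = 267.8400 / (100 * 0.96) = 2.7900

2.7900 N*m


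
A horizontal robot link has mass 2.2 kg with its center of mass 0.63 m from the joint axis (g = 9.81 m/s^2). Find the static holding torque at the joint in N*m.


tau = m*g*L = 2.2 * 9.81 * 0.63 = 13.5967

13.5967 N*m


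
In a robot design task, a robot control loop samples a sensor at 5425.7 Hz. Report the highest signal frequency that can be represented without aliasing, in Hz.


f_max = f_s/2 = 5425.7/2 = 2712.8500

2712.8500 Hz


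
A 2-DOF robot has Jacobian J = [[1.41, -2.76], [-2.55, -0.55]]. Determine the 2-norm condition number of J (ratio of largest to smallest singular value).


JJ^T eigenvalues: trace(JJ^T) = 16.4107, det(JJ^T) = det(J)^2 = 61.05078225
s_max^2 = (16.4107 + sqrt(25.10794549))/2 = 10.71074146
s_min^2 = (16.4107 - sqrt(25.10794549))/2 = 5.69995854
kappa = s_max/s_min = sqrt(10.71074146/5.69995854) = 1.3708

1.3708


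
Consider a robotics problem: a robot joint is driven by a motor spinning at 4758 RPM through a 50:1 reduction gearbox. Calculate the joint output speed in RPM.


omega_joint = omega_motor / N = 4758 / 50 = 95.1600

95.1600 RPM


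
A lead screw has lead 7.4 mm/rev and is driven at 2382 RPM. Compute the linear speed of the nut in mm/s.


v = lead * (RPM/60) = 7.4*2382/60 = 293.7800

293.7800 mm/s


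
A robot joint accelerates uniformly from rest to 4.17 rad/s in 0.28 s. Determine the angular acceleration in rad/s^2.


alpha = delta_omega / t = 4.17 / 0.28 = 14.8929

14.8929 rad/s^2


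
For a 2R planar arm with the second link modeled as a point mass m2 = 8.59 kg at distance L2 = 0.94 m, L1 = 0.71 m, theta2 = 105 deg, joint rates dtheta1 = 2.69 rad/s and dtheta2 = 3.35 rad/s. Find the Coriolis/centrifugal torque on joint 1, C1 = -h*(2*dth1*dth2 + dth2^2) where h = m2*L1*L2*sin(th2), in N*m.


h = m2*L1*L2*sin(th2) = 8.59*0.71*0.94*sin(105 deg) = 5.537620
C1 = -h*(2*2.69*3.35 + 3.35^2) = -5.537620*29.2455 = -161.9505

-161.9505 N*m


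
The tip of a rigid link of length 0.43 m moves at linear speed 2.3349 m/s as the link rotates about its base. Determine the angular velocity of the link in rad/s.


omega = v / L = 2.3349 / 0.43 = 5.4300

5.4300 rad/s


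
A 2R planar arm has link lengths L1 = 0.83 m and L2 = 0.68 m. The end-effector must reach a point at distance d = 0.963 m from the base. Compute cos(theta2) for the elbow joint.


cos(th2) = (d^2 - L1^2 - L2^2)/(2*L1*L2) = (0.963^2 - 0.83^2 - 0.68^2)/(2*0.83*0.68) = -0.1984

-0.1984


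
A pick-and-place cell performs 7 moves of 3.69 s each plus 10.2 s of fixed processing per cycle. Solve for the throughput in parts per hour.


T_cycle = 7*3.69 + 10.2 = 36.0300 s
rate = 3600/T = 99.9167

99.9167 parts/hour


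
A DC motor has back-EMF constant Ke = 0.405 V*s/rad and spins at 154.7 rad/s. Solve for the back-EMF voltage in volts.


V_emf = Ke * omega = 0.405*154.7 = 62.6535

62.6535 V


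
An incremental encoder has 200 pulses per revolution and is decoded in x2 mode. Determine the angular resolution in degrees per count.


resolution = 360 / (PPR * 2) = 360 / 400 = 0.9000

0.9000 degrees


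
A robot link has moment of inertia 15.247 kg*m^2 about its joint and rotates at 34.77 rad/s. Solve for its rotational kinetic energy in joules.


KE = (1/2)*I*omega^2 = 0.5*15.247*34.77^2 = 9216.4524

9216.4524 J


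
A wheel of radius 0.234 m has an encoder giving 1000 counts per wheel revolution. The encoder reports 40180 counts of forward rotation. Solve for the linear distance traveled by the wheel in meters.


revs = 40180/1000 = 40.180000
d = revs * 2*pi*r = 40.180000 * 2*pi*0.234 = 59.0753

59.0753 m


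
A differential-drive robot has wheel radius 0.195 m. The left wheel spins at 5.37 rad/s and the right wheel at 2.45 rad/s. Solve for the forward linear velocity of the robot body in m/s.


v = r*(wR + wL)/2 = 0.195*(2.45 + 5.37)/2 = 0.7625

0.7625 m/s


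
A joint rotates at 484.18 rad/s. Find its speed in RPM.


RPM = 484.18 * 60/(2*pi) = 4623.5784

4623.5784 RPM


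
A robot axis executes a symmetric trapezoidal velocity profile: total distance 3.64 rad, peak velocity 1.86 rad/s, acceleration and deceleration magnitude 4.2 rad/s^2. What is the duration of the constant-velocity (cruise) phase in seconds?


t_acc = v/a = 0.442857 s, d_acc = v^2/(2a) = 0.411857 rad each
d_cruise = 3.64 - 2*0.411857 = 2.816286 rad
t_cruise = d_cruise/v = 2.816286/1.86 = 1.5141

1.5141 s


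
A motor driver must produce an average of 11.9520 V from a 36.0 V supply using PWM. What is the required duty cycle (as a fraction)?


D = V_avg/V_supply = 11.9520/36.0 = 0.3320

0.3320


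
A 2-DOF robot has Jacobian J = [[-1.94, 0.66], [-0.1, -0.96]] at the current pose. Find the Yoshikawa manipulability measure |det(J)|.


det(J) = -1.94*-0.96 - (0.66)*(-0.1) = 1.9284
|det(J)| = 1.9284

1.9284


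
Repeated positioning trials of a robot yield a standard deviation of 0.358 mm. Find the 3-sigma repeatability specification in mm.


repeatability = 3*sigma = 3*0.358 = 1.0740

1.0740 mm


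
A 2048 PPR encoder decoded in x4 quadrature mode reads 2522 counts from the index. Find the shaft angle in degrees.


angle = counts * 360 / (PPR*4) = 2522 * 360 / 8192 = 110.8301

110.8301 degrees


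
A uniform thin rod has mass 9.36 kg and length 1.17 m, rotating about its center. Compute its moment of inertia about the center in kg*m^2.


I = (1/12)*m*L^2 = (1/12)*9.36*1.17^2 = 1.0677

1.0677 kg*m^2


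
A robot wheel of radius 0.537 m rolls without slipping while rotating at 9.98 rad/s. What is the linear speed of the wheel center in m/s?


v = omega * r = 9.98 * 0.537 = 5.3593

5.3593 m/s


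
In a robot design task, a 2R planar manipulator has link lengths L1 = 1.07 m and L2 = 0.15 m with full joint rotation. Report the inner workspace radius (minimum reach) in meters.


r_min = |L1 - L2| = |1.07 - 0.15| = 0.9200

0.9200 m


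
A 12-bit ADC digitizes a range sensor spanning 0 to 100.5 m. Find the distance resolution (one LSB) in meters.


res = range / 2^n = 100.5/2^12 = 100.5/4096 = 0.0245

0.0245 m


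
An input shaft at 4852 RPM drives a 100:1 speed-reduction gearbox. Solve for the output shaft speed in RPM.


omega_out = omega_in / N = 4852 / 100 = 48.5200

48.5200 RPM


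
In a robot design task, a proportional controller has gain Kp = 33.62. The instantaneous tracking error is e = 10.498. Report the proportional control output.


u_P = Kp * e = 33.62 * 10.498 = 352.9428

352.9428


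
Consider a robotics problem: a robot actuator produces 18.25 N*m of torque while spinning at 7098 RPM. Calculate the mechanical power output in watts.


omega = 7098 * 2*pi/60 = 743.300822 rad/s
P = tau * omega = 18.25 * 743.300822 = 13565.2400

13565.2400 W


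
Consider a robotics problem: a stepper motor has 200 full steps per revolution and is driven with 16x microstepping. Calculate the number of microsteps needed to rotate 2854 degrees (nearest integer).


step_size = 360/(200*16) = 360/3200 = 0.112500 deg
n = 2854/(360/3200) = 2854*3200/360 = 25368.8889 -> 25369

25369 steps


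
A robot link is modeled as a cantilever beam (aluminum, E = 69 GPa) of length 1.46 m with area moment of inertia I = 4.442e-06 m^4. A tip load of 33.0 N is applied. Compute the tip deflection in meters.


delta = F*L^3/(3*E*I) = 33.0*1.46^3/(3*6.900e+10*4.442e-06)
      = 102.700488/919494 = 1.1169e-04

1.1169e-04 m


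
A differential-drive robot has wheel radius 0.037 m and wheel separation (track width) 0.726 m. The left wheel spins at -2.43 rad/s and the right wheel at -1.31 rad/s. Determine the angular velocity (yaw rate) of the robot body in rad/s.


omega = r*(wR - wL)/L = 0.037*(-1.31 - (-2.43))/0.726 = 0.0571

0.0571 rad/s


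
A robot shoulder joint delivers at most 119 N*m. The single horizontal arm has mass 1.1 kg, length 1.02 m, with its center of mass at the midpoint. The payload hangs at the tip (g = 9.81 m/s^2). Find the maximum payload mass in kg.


tau_arm = m_arm*g*(L/2) = 1.1*9.81*1.02/2 = 5.5034 N*m
tau_payload = tau_max - tau_arm = 119 - 5.5034 = 113.4966
m_payload = tau_payload / (g*L) = 113.4966 / (9.81*1.02) = 11.3426

11.3426 kg


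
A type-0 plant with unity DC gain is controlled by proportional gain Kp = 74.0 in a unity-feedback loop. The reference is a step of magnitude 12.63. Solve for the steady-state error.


e_ss = R/(1 + Kp) = 12.63/(1 + 74.0) = 12.63/75.0000 = 0.1684

0.1684


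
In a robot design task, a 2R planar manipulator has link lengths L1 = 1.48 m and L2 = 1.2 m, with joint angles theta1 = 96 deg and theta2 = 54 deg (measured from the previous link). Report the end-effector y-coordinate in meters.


y = L1*sin(th1) + L2*sin(th1+th2) = 1.48*sin(96 deg) + 1.2*sin(150 deg) = 2.0719

2.0719 m


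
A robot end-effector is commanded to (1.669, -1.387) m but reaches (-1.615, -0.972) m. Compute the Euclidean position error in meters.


dx = -1.615 - (1.669) = -3.2840, dy = -0.972 - (-1.387) = 0.4150
err = sqrt(10.784656 + 0.172225) = 3.3101

3.3101 m


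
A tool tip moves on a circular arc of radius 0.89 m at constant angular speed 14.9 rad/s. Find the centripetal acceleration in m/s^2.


a_c = omega^2 * r = 14.9^2 * 0.89 = 197.5889

197.5889 m/s^2


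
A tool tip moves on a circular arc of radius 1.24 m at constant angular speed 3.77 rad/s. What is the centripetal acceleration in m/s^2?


a_c = omega^2 * r = 3.77^2 * 1.24 = 17.6240

17.6240 m/s^2


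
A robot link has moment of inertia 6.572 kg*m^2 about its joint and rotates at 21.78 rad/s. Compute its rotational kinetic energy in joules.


KE = (1/2)*I*omega^2 = 0.5*6.572*21.78^2 = 1558.7746

1558.7746 J


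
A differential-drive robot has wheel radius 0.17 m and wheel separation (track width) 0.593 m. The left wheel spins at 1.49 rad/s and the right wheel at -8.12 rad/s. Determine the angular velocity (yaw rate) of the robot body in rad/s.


omega = r*(wR - wL)/L = 0.17*(-8.12 - (1.49))/0.593 = -2.7550

-2.7550 rad/s


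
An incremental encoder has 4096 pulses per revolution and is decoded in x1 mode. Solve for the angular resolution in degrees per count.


resolution = 360 / (PPR * 1) = 360 / 4096 = 0.0879

0.0879 degrees


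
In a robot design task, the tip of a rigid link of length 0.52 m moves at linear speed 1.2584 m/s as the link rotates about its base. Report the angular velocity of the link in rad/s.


omega = v / L = 1.2584 / 0.52 = 2.4200

2.4200 rad/s


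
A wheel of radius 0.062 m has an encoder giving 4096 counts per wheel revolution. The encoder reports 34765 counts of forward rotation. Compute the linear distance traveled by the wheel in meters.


revs = 34765/4096 = 8.487549
d = revs * 2*pi*r = 8.487549 * 2*pi*0.062 = 3.3064

3.3064 m


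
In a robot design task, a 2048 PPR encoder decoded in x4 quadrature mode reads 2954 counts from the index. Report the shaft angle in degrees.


angle = counts * 360 / (PPR*4) = 2954 * 360 / 8192 = 129.8145

129.8145 degrees


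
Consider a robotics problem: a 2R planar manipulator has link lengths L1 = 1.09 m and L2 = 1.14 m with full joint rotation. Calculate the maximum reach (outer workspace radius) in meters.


r_max = L1 + L2 = 1.09 + 1.14 = 2.2300

2.2300 m


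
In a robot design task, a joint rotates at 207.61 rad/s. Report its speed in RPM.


RPM = 207.61 * 60/(2*pi) = 1982.5295

1982.5295 RPM


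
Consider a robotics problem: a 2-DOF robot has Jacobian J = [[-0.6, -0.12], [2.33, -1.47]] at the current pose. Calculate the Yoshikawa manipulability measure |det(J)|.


det(J) = -0.6*-1.47 - (-0.12)*(2.33) = 1.1616
|det(J)| = 1.1616

1.1616


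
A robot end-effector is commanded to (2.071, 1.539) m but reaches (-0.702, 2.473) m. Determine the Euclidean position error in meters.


dx = -0.702 - (2.071) = -2.7730, dy = 2.473 - (1.539) = 0.9340
err = sqrt(7.689529 + 0.872356) = 2.9261

2.9261 m


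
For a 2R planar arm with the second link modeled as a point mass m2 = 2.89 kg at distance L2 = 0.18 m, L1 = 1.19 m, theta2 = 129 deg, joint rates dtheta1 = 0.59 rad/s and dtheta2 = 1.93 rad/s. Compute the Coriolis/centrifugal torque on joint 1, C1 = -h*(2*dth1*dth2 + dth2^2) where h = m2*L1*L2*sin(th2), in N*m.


h = m2*L1*L2*sin(th2) = 2.89*1.19*0.18*sin(129 deg) = 0.481083
C1 = -h*(2*0.59*1.93 + 1.93^2) = -0.481083*6.0023 = -2.8876

-2.8876 N*m


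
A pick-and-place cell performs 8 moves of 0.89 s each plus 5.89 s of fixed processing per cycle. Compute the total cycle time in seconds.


T = 8*0.89 + 5.89 = 13.0100

13.0100 s


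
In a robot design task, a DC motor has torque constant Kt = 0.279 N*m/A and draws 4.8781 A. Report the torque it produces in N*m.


tau = Kt * I = 0.279*4.8781 = 1.3610

1.3610 N*m


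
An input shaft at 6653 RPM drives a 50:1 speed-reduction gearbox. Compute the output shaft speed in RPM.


omega_out = omega_in / N = 6653 / 50 = 133.0600

133.0600 RPM


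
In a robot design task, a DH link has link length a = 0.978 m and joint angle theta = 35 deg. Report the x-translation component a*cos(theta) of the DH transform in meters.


a*cos(theta) = 0.978*cos(35 deg) = 0.8011

0.8011 m


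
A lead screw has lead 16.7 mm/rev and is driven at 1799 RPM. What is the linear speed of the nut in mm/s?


v = lead * (RPM/60) = 16.7*1799/60 = 500.7217

500.7217 mm/s


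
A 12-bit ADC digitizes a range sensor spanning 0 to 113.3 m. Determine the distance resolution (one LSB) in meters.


res = range / 2^n = 113.3/2^12 = 113.3/4096 = 0.0277

0.0277 m


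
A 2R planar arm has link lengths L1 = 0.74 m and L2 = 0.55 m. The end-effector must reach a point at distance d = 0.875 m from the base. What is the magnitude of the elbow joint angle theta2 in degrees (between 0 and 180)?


cos(th2) = (d^2 - L1^2 - L2^2)/(2*L1*L2) = (0.875^2 - 0.74^2 - 0.55^2)/(2*0.74*0.55) = -0.10377764
th2 = acos(-0.10377764) = 95.9567 deg

95.9567 degrees


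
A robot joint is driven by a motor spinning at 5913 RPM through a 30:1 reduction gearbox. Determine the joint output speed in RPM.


omega_joint = omega_motor / N = 5913 / 30 = 197.1000

197.1000 RPM


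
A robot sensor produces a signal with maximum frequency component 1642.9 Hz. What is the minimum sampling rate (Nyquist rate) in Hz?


f_s,min = 2*f_max = 2*1642.9 = 3285.8000

3285.8000 Hz


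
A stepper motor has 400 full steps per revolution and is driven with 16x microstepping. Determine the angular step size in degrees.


step = 360/(400*16) = 360/6400 = 0.0563

0.0563 degrees


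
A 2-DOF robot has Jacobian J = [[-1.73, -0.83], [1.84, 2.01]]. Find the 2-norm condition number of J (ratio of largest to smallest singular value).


JJ^T eigenvalues: trace(JJ^T) = 11.1075, det(JJ^T) = det(J)^2 = 3.80289001
s_max^2 = (11.1075 + sqrt(108.16499621))/2 = 10.75387010
s_min^2 = (11.1075 - sqrt(108.16499621))/2 = 0.35362990
kappa = s_max/s_min = sqrt(10.75387010/0.35362990) = 5.5145

5.5145


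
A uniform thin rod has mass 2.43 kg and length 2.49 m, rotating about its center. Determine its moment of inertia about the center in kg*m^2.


I = (1/12)*m*L^2 = (1/12)*2.43*2.49^2 = 1.2555

1.2555 kg*m^2


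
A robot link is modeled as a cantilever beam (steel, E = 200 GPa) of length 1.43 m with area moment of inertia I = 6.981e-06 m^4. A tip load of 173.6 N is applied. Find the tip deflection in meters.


delta = F*L^3/(3*E*I) = 173.6*1.43^3/(3*2.000e+11*6.981e-06)
      = 507.6423352/4188600 = 1.2120e-04

1.2120e-04 m


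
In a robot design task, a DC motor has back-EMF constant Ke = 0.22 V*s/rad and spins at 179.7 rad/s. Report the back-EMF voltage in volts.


V_emf = Ke * omega = 0.22*179.7 = 39.5340

39.5340 V


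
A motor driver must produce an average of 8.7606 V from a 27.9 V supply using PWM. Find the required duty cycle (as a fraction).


D = V_avg/V_supply = 8.7606/27.9 = 0.3140

0.3140


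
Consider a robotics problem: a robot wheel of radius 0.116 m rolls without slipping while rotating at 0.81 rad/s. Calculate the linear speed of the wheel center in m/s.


v = omega * r = 0.81 * 0.116 = 0.0940

0.0940 m/s


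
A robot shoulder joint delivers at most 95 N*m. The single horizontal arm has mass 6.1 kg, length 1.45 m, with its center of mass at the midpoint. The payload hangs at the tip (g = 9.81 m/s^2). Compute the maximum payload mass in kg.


tau_arm = m_arm*g*(L/2) = 6.1*9.81*1.45/2 = 43.3847 N*m
tau_payload = tau_max - tau_arm = 95 - 43.3847 = 51.6153
m_payload = tau_payload / (g*L) = 51.6153 / (9.81*1.45) = 3.6286

3.6286 kg


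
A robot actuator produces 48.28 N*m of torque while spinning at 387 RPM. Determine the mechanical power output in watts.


omega = 387 * 2*pi/60 = 40.526545 rad/s
P = tau * omega = 48.28 * 40.526545 = 1956.6216

1956.6216 W


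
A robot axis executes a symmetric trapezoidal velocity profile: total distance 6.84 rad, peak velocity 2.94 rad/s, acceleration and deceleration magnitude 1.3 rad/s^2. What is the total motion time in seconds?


t_acc = v/a = 2.94/1.3 = 2.261538 s
d_acc = v^2/(2a) = 3.324462 rad (each ramp)
d_cruise = 6.84 - 2*3.324462 = 0.191076 rad
t_cruise = 0.191076/2.94 = 0.064992 s
t_total = 2*2.261538 + 0.064992 = 4.5881

4.5881 s


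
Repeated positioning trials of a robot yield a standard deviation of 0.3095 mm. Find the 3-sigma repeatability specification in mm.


repeatability = 3*sigma = 3*0.3095 = 0.9285

0.9285 mm


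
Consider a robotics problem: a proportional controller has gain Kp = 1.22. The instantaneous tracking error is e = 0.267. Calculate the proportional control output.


u_P = Kp * e = 1.22 * 0.267 = 0.3257

0.3257


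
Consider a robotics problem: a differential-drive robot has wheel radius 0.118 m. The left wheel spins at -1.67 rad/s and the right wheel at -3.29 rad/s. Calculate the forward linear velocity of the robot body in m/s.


v = r*(wR + wL)/2 = 0.118*(-3.29 + -1.67)/2 = -0.2926

-0.2926 m/s


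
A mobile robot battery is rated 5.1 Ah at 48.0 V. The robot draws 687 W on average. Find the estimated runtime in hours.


E = 5.1*48.0 = 244.8000 Wh
t = E/P = 244.8000/687 = 0.3563

0.3563 hours


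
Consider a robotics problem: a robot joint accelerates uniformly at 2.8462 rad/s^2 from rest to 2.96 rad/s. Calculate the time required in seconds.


t = delta_omega / alpha = 2.96 / 2.8462 = 1.0400

1.0400 s


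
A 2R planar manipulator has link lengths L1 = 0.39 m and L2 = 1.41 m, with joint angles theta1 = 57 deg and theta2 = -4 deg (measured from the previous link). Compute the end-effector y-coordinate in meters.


y = L1*sin(th1) + L2*sin(th1+th2) = 0.39*sin(57 deg) + 1.41*sin(53 deg) = 1.4532

1.4532 m


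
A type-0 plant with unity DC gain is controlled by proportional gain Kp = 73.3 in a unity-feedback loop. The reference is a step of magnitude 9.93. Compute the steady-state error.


e_ss = R/(1 + Kp) = 9.93/(1 + 73.3) = 9.93/74.3000 = 0.1336

0.1336


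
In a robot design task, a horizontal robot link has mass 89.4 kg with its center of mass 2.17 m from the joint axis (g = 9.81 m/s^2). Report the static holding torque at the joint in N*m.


tau = m*g*L = 89.4 * 9.81 * 2.17 = 1903.1204

1903.1204 N*m


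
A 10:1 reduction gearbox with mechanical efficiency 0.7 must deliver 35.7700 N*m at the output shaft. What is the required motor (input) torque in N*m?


tau_in = tau_out / (N * eta) = 35.7700 / (10 * 0.7) = 5.1100

5.1100 N*m


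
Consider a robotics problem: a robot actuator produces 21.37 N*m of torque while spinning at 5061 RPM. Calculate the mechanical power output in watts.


omega = 5061 * 2*pi/60 = 529.986681 rad/s
P = tau * omega = 21.37 * 529.986681 = 11325.8154

11325.8154 W


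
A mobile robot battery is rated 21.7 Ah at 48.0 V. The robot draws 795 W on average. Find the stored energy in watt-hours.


E = capacity * V = 21.7*48.0 = 1041.6000

1041.6000 Wh


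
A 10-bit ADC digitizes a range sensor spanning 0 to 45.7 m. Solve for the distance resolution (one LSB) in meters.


res = range / 2^n = 45.7/2^10 = 45.7/1024 = 0.0446

0.0446 m


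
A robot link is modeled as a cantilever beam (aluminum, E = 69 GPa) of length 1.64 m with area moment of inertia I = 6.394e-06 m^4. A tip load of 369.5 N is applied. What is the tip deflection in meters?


delta = F*L^3/(3*E*I) = 369.5*1.64^3/(3*6.900e+10*6.394e-06)
      = 1629.843808/1323558 = 0.0012

0.0012 m


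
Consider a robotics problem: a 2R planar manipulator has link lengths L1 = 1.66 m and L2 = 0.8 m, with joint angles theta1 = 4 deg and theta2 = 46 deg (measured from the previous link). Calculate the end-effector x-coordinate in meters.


x = L1*cos(th1) + L2*cos(th1+th2) = 1.66*cos(4 deg) + 0.8*cos(50 deg) = 2.1702

2.1702 m


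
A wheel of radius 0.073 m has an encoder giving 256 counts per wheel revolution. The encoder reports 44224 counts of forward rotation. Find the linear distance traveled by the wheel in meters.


revs = 44224/256 = 172.750000
d = revs * 2*pi*r = 172.750000 * 2*pi*0.073 = 79.2357

79.2357 m


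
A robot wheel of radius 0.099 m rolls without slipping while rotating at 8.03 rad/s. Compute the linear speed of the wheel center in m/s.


v = omega * r = 8.03 * 0.099 = 0.7950

0.7950 m/s


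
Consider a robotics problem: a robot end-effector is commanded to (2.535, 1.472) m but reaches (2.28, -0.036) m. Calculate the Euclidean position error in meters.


dx = 2.28 - (2.535) = -0.2550, dy = -0.036 - (1.472) = -1.5080
err = sqrt(0.065025 + 2.274064) = 1.5294

1.5294 m


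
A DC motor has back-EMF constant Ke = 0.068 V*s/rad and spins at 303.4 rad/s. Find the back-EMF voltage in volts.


V_emf = Ke * omega = 0.068*303.4 = 20.6312

20.6312 V


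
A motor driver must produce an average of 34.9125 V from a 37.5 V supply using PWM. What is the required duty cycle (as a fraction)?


D = V_avg/V_supply = 34.9125/37.5 = 0.9310

0.9310


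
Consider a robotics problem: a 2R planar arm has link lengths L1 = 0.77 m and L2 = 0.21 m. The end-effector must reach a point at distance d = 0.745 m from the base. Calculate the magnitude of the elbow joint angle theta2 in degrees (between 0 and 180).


cos(th2) = (d^2 - L1^2 - L2^2)/(2*L1*L2) = (0.745^2 - 0.77^2 - 0.21^2)/(2*0.77*0.21) = -0.25347866
th2 = acos(-0.25347866) = 104.6835 deg

104.6835 degrees


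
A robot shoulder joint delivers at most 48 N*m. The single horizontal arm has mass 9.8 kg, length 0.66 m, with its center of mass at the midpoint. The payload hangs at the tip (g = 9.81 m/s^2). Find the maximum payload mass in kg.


tau_arm = m_arm*g*(L/2) = 9.8*9.81*0.66/2 = 31.7255 N*m
tau_payload = tau_max - tau_arm = 48 - 31.7255 = 16.2745
m_payload = tau_payload / (g*L) = 16.2745 / (9.81*0.66) = 2.5136

2.5136 kg


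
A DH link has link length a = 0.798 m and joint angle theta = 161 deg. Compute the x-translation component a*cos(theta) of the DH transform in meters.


a*cos(theta) = 0.798*cos(161 deg) = -0.7545

-0.7545 m


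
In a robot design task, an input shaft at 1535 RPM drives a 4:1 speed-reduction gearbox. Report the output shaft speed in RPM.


omega_out = omega_in / N = 1535 / 4 = 383.7500

383.7500 RPM


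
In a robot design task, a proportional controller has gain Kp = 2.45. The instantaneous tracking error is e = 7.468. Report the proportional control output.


u_P = Kp * e = 2.45 * 7.468 = 18.2966

18.2966


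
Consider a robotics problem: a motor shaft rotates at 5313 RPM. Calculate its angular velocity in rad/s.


omega = 5313 * 2*pi/60 = 556.3761

556.3761 rad/s


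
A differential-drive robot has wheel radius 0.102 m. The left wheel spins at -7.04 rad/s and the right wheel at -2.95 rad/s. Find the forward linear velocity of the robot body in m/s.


v = r*(wR + wL)/2 = 0.102*(-2.95 + -7.04)/2 = -0.5095

-0.5095 m/s


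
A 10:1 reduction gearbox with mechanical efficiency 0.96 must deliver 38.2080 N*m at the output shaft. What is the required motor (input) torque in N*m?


tau_in = tau_out / (N * eta) = 38.2080 / (10 * 0.96) = 3.9800

3.9800 N*m


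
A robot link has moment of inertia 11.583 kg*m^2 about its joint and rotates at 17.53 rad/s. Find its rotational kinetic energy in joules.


KE = (1/2)*I*omega^2 = 0.5*11.583*17.53^2 = 1779.7332

1779.7332 J


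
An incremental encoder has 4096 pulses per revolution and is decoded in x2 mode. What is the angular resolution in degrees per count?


resolution = 360 / (PPR * 2) = 360 / 8192 = 0.0439

0.0439 degrees


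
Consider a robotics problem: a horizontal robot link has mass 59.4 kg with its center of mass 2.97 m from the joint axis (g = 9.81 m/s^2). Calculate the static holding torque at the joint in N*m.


tau = m*g*L = 59.4 * 9.81 * 2.97 = 1730.6606

1730.6606 N*m


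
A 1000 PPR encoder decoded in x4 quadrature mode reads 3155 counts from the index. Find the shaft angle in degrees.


angle = counts * 360 / (PPR*4) = 3155 * 360 / 4000 = 283.9500

283.9500 degrees


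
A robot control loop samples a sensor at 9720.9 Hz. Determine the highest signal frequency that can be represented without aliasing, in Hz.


f_max = f_s/2 = 9720.9/2 = 4860.4500

4860.4500 Hz


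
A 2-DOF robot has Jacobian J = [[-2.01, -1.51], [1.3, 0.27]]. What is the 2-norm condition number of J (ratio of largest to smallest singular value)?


JJ^T eigenvalues: trace(JJ^T) = 8.0831, det(JJ^T) = det(J)^2 = 2.01725209
s_max^2 = (8.0831 + sqrt(57.26749725))/2 = 7.82531457
s_min^2 = (8.0831 - sqrt(57.26749725))/2 = 0.25778543
kappa = s_max/s_min = sqrt(7.82531457/0.25778543) = 5.5096

5.5096


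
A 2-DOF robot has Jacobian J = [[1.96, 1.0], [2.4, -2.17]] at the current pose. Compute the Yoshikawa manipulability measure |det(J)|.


det(J) = 1.96*-2.17 - (1.0)*(2.4) = -6.6532
|det(J)| = 6.6532

6.6532


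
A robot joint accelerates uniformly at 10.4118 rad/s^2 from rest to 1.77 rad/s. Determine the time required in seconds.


t = delta_omega / alpha = 1.77 / 10.4118 = 0.1700

0.1700 s


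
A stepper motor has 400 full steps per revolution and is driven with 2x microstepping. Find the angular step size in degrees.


step = 360/(400*2) = 360/800 = 0.4500

0.4500 degrees


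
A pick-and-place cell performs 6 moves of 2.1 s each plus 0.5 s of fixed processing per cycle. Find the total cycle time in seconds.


T = 6*2.1 + 0.5 = 13.1000

13.1000 s


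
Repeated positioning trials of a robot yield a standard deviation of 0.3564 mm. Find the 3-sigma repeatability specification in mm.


repeatability = 3*sigma = 3*0.3564 = 1.0692

1.0692 mm


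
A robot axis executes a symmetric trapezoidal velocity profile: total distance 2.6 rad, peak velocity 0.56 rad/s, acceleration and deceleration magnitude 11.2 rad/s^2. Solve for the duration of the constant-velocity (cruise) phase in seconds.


t_acc = v/a = 0.050000 s, d_acc = v^2/(2a) = 0.014000 rad each
d_cruise = 2.6 - 2*0.014000 = 2.572000 rad
t_cruise = d_cruise/v = 2.572000/0.56 = 4.5929

4.5929 s


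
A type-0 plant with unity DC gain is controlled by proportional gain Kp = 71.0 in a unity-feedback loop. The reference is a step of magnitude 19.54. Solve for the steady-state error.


e_ss = R/(1 + Kp) = 19.54/(1 + 71.0) = 19.54/72.0000 = 0.2714

0.2714


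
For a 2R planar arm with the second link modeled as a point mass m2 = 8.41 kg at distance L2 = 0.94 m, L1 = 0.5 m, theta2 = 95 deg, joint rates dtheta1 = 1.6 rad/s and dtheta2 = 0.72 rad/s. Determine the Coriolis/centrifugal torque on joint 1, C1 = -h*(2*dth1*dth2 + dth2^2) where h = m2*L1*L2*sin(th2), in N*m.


h = m2*L1*L2*sin(th2) = 8.41*0.5*0.94*sin(95 deg) = 3.937659
C1 = -h*(2*1.6*0.72 + 0.72^2) = -3.937659*2.8224 = -11.1136

-11.1136 N*m


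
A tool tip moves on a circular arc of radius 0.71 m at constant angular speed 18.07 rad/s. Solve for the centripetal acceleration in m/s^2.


a_c = omega^2 * r = 18.07^2 * 0.71 = 231.8327

231.8327 m/s^2


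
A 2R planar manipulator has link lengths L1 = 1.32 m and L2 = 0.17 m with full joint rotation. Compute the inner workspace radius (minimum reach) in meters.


r_min = |L1 - L2| = |1.32 - 0.17| = 1.1500

1.1500 m


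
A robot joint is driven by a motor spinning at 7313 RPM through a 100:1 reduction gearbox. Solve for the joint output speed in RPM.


omega_joint = omega_motor / N = 7313 / 100 = 73.1300

73.1300 RPM


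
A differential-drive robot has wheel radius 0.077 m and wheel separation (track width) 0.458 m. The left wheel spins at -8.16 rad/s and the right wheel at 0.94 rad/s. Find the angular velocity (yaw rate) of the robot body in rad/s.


omega = r*(wR - wL)/L = 0.077*(0.94 - (-8.16))/0.458 = 1.5299

1.5299 rad/s


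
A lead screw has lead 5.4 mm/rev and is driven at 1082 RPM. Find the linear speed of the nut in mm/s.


v = lead * (RPM/60) = 5.4*1082/60 = 97.3800

97.3800 mm/s


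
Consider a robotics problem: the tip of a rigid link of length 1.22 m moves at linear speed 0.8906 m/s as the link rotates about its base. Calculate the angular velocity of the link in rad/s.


omega = v / L = 0.8906 / 1.22 = 0.7300

0.7300 rad/s


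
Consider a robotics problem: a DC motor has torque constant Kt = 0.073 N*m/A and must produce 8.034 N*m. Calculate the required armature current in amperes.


I = tau / Kt = 8.034/0.073 = 110.0548

110.0548 A


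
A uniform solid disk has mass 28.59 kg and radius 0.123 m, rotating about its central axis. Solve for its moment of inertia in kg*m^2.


I = (1/2)*m*R^2 = 0.5*28.59*0.123^2 = 0.2163

0.2163 kg*m^2


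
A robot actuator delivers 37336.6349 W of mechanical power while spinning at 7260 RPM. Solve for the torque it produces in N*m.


omega = 7260 * 2*pi/60 = 760.265422 rad/s
tau = P / omega = 37336.6349 / 760.265422 = 49.1100

49.1100 N*m


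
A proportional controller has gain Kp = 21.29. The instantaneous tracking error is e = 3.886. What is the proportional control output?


u_P = Kp * e = 21.29 * 3.886 = 82.7329

82.7329


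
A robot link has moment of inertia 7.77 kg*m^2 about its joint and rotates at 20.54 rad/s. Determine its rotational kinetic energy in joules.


KE = (1/2)*I*omega^2 = 0.5*7.77*20.54^2 = 1639.0489

1639.0489 J


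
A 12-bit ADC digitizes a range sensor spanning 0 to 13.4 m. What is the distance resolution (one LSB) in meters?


res = range / 2^n = 13.4/2^12 = 13.4/4096 = 0.0033

0.0033 m


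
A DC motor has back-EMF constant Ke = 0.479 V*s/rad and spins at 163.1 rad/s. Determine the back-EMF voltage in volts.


V_emf = Ke * omega = 0.479*163.1 = 78.1249

78.1249 V


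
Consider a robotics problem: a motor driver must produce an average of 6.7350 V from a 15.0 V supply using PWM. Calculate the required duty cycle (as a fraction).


D = V_avg/V_supply = 6.7350/15.0 = 0.4490

0.4490


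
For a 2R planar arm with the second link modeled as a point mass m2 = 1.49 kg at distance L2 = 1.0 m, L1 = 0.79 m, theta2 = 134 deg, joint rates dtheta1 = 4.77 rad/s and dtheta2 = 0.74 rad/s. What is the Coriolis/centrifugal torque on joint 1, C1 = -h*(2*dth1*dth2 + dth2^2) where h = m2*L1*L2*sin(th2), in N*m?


h = m2*L1*L2*sin(th2) = 1.49*0.79*1.0*sin(134 deg) = 0.846735
C1 = -h*(2*4.77*0.74 + 0.74^2) = -0.846735*7.6072 = -6.4413

-6.4413 N*m


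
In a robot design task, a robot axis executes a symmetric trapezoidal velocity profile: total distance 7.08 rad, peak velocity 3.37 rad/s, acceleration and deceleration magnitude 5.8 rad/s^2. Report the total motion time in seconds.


t_acc = v/a = 3.37/5.8 = 0.581034 s
d_acc = v^2/(2a) = 0.979043 rad (each ramp)
d_cruise = 7.08 - 2*0.979043 = 5.121914 rad
t_cruise = 5.121914/3.37 = 1.519856 s
t_total = 2*0.581034 + 1.519856 = 2.6819

2.6819 s


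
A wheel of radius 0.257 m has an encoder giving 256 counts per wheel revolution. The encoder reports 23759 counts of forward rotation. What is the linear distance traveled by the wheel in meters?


revs = 23759/256 = 92.808594
d = revs * 2*pi*r = 92.808594 * 2*pi*0.257 = 149.8653

149.8653 m


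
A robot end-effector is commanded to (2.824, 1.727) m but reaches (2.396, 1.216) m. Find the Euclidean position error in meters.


dx = 2.396 - (2.824) = -0.4280, dy = 1.216 - (1.727) = -0.5110
err = sqrt(0.183184 + 0.261121) = 0.6666

0.6666 m


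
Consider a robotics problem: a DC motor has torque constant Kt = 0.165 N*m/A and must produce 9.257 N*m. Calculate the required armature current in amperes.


I = tau / Kt = 9.257/0.165 = 56.1030

56.1030 A


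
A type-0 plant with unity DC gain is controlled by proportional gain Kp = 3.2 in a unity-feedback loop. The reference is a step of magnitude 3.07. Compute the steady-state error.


e_ss = R/(1 + Kp) = 3.07/(1 + 3.2) = 3.07/4.2000 = 0.7310

0.7310


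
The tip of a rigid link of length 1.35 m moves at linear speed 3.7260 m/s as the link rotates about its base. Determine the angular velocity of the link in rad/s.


omega = v / L = 3.7260 / 1.35 = 2.7600

2.7600 rad/s


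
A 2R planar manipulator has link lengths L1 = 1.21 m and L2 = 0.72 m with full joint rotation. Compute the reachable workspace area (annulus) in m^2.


r_max = L1 + L2 = 1.9300, r_min = |L1 - L2| = 0.4900
A = pi*(r_max^2 - r_min^2) = pi*(3.7249 - 0.2401) = 10.9478

10.9478 m^2


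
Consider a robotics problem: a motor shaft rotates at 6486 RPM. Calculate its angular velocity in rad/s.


omega = 6486 * 2*pi/60 = 679.2123

679.2123 rad/s


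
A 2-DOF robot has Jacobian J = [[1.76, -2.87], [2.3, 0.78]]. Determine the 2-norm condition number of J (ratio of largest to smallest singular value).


JJ^T eigenvalues: trace(JJ^T) = 17.2329, det(JJ^T) = det(J)^2 = 63.58148644
s_max^2 = (17.2329 + sqrt(42.64689665))/2 = 11.88167957
s_min^2 = (17.2329 - sqrt(42.64689665))/2 = 5.35122043
kappa = s_max/s_min = sqrt(11.88167957/5.35122043) = 1.4901

1.4901


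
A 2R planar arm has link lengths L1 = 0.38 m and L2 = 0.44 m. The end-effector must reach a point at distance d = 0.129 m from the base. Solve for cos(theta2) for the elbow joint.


cos(th2) = (d^2 - L1^2 - L2^2)/(2*L1*L2) = (0.129^2 - 0.38^2 - 0.44^2)/(2*0.38*0.44) = -0.9610

-0.9610


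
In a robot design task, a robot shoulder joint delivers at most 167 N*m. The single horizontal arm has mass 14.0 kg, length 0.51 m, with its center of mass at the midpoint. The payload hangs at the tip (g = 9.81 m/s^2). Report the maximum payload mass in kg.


tau_arm = m_arm*g*(L/2) = 14.0*9.81*0.51/2 = 35.0217 N*m
tau_payload = tau_max - tau_arm = 167 - 35.0217 = 131.9783
m_payload = tau_payload / (g*L) = 131.9783 / (9.81*0.51) = 26.3793

26.3793 kg


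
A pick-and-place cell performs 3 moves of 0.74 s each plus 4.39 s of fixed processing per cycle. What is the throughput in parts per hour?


T_cycle = 3*0.74 + 4.39 = 6.6100 s
rate = 3600/T = 544.6293

544.6293 parts/hour


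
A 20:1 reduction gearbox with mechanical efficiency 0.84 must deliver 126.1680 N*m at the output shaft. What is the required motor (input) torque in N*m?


tau_in = tau_out / (N * eta) = 126.1680 / (20 * 0.84) = 7.5100

7.5100 N*m


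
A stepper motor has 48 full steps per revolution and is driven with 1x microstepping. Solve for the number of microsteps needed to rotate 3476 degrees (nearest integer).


step_size = 360/(48*1) = 360/48 = 7.500000 deg
n = 3476/(360/48) = 3476*48/360 = 463.4667 -> 463

463 steps


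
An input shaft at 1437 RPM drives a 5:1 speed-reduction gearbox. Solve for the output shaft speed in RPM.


omega_out = omega_in / N = 1437 / 5 = 287.4000

287.4000 RPM


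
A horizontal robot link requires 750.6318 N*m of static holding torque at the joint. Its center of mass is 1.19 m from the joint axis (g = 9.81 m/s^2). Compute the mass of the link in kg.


m = tau / (g*L) = 750.6318 / (9.81 * 1.19) = 64.3000

64.3000 kg


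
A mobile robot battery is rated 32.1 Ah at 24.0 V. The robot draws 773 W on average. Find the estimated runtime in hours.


E = 32.1*24.0 = 770.4000 Wh
t = E/P = 770.4000/773 = 0.9966

0.9966 hours


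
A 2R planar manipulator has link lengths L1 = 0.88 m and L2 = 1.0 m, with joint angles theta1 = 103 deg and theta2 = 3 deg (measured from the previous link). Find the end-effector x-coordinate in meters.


x = L1*cos(th1) + L2*cos(th1+th2) = 0.88*cos(103 deg) + 1.0*cos(106 deg) = -0.4736

-0.4736 m


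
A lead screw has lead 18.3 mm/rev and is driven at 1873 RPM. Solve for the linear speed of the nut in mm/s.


v = lead * (RPM/60) = 18.3*1873/60 = 571.2650

571.2650 mm/s


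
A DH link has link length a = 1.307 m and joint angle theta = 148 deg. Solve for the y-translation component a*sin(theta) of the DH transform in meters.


a*sin(theta) = 1.307*sin(148 deg) = 0.6926

0.6926 m


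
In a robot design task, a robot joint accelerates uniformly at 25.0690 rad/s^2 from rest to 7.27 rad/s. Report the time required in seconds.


t = delta_omega / alpha = 7.27 / 25.0690 = 0.2900

0.2900 s


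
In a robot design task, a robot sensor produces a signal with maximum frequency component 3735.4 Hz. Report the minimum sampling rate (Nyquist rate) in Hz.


f_s,min = 2*f_max = 2*3735.4 = 7470.8000

7470.8000 Hz


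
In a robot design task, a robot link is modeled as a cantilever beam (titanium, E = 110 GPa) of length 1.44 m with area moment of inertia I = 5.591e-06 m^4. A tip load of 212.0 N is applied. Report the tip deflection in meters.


delta = F*L^3/(3*E*I) = 212.0*1.44^3/(3*1.100e+11*5.591e-06)
      = 633.028608/1845030 = 3.4310e-04

3.4310e-04 m


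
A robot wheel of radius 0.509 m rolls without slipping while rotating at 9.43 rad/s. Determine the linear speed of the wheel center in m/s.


v = omega * r = 9.43 * 0.509 = 4.7999

4.7999 m/s


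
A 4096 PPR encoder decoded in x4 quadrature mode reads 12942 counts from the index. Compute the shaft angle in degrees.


angle = counts * 360 / (PPR*4) = 12942 * 360 / 16384 = 284.3701

284.3701 degrees


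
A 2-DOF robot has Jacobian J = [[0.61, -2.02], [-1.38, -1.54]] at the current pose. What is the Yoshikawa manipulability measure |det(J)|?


det(J) = 0.61*-1.54 - (-2.02)*(-1.38) = -3.7270
|det(J)| = 3.7270

3.7270
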